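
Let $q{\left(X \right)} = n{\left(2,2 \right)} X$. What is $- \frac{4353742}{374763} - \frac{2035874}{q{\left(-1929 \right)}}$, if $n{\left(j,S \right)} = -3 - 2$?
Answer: $- \frac{268320696484}{1204863045} \approx -222.7$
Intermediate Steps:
$n{\left(j,S \right)} = -5$ ($n{\left(j,S \right)} = -3 - 2 = -5$)
$q{\left(X \right)} = - 5 X$
$- \frac{4353742}{374763} - \frac{2035874}{q{\left(-1929 \right)}} = - \frac{4353742}{374763} - \frac{2035874}{\left(-5\right) \left(-1929\right)} = \left(-4353742\right) \frac{1}{374763} - \frac{2035874}{9645} = - \frac{4353742}{374763} - \frac{2035874}{9645} = - \frac{268320696484}{1204863045}$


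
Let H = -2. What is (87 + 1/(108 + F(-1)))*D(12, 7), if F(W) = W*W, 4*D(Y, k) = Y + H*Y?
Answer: -28452/109 ≈ -261.03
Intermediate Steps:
D(Y, k) = -Y/4 (D(Y, k) = (Y - 2*Y)/4 = (-Y)/4 = -Y/4)
F(W) = W²
(87 + 1/(108 + F(-1)))*D(12, 7) = (87 + 1/(108 + (-1)²))*(-¼*12) = (87 + 1/(108 + 1))*(-3) = (87 + 1/109)*(-3) = (9484/109)*(-3) = -28452/109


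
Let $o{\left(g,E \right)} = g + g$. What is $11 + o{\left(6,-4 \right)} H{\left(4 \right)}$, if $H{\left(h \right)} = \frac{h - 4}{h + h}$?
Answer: $11$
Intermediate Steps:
$o{\left(g,E \right)} = 2 g$
$H{\left(h \right)} = \frac{-4 + h}{2 h}$
$11 + o{\left(6,-4 \right)} H{\left(4 \right)} = 11 + 2 \cdot 6 \frac{-4 + 4}{2 \cdot 4} = 11 + 12 \cdot \frac{1}{2} \cdot \frac{1}{4} \cdot 0 = 11 + 12 \cdot 0 = 11 + 0 = 11$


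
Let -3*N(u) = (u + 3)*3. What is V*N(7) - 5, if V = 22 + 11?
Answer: -335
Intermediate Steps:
V = 33
N(u) = -3 - u (N(u) = -(u + 3)*3/3 = -(3 + u)*3/3 = -(9 + 3*u)/3 = -3 - u)
V*N(7) - 5 = 33*(-3 - 1*7) - 5 = 33*(-3 - 7) - 5 = 33*(-10) - 5 = -330 - 5 = -335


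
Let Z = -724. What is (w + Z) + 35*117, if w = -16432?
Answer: -13061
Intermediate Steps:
(w + Z) + 35*117 = (-16432 - 724) + 35*117 = -17156 + 4095 = -13061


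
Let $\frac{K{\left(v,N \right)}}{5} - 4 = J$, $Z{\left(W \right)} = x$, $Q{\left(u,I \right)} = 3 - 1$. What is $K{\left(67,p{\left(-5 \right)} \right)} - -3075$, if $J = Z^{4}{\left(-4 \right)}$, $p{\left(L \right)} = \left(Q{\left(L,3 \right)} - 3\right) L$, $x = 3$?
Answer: $3500$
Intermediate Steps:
$Q{\left(u,I \right)} = 2$
$p{\left(L \right)} = - L$ ($p{\left(L \right)} = \left(2 - 3\right) L = - L$)
$Z{\left(W \right)} = 3$
$J = 81$ ($J = 3^{4} = 81$)
$K{\left(v,N \right)} = 425$ ($K{\left(v,N \right)} = 20 + 5 \cdot 81 = 20 + 405 = 425$)
$K{\left(67,p{\left(-5 \right)} \right)} - -3075 = 425 - -3075 = 425 + 3075 = 3500$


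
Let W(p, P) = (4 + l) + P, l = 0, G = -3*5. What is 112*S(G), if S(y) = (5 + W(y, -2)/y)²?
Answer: 596848/225 ≈ 2652.7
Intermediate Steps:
G = -15
W(p, P) = 4 + P (W(p, P) = (4 + 0) + P = 4 + P)
S(y) = (5 + 2/y)² (S(y) = (5 + (4 - 2)/y)² = (5 + 2/y)²)
112*S(G) = 112*((2 + 5*(-15))²/(-15)²) = 112*((2 - 75)²/225) = 112*((1/225)*(-73)²) = 112*((1/225)*5329) = 112*(5329/225) = 596848/225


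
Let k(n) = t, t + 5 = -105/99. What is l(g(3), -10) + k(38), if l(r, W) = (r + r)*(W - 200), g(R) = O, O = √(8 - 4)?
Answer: -27920/33 ≈ -846.06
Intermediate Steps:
t = -200/33 (t = -5 - 105/99 = -5 - 105*1/99 = -5 - 35/33 = -200/33 ≈ -6.0606)
k(n) = -200/33
O = 2 (O = √4 = 2)
g(R) = 2
l(r, W) = 2*r*(-200 + W) (l(r, W) = (2*r)*(-200 + W) = 2*r*(-200 + W))
l(g(3), -10) + k(38) = 2*2*(-200 - 10) - 200/33 = 2*2*(-210) - 200/33 = -840 - 200/33 = -27920/33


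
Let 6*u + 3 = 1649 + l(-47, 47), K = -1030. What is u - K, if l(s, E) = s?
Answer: 2593/2 ≈ 1296.5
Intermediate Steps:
u = 533/2 (u = -1/2 + (1649 - 47)/6 = -1/2 + (1/6)*1602 = -1/2 + 267 = 533/2 ≈ 266.50)
u - K = 533/2 - 1*(-1030) = 533/2 + 1030 = 2593/2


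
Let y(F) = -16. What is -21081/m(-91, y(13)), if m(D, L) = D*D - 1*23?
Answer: -21081/8258 ≈ -2.5528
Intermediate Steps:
m(D, L) = -23 + D**2 (m(D, L) = D**2 - 23 = -23 + D**2)
-21081/m(-91, y(13)) = -21081/(-23 + (-91)**2) = -21081/(-23 + 8281) = -21081/8258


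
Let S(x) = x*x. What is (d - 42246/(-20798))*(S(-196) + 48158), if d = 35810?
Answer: 32240963863662/10399 ≈ 3.1004e+9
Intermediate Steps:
S(x) = x²
(d - 42246/(-20798))*(S(-196) + 48158) = (35810 - 42246/(-20798))*((-196)² + 48158) = (35810 - 42246*(-1/20798))*(38416 + 48158) = (35810 + 21123/10399)*86574 = (372409313/10399)*86574 = 32240963863662/10399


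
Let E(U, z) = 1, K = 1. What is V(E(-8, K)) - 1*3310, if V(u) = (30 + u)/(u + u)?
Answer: -6589/2 ≈ -3294.5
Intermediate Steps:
V(u) = (30 + u)/(2*u) (V(u) = (30 + u)/((2*u)) = (30 + u)*(1/(2*u)) = (30 + u)/(2*u))
V(E(-8, K)) - 1*3310 = (½)*(30 + 1)/1 - 1*3310 = (½)*1*31 - 3310 = 31/2 - 3310 = -6589/2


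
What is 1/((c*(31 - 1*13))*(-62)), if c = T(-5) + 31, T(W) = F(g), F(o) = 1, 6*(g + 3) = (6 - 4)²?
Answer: -1/35712 ≈ -2.8002e-5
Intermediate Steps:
g = -7/3 (g = -3 + (6 - 4)²/6 = -3 + (⅙)*2² = -3 + (⅙)*4 = -3 + ⅔ = -7/3 ≈ -2.3333)
T(W) = 1
c = 32 (c = 1 + 31 = 32)
1/((c*(31 - 1*13))*(-62)) = 1/((32*(31 - 1*13))*(-62)) = 1/((32*(31 - 13))*(-62)) = 1/((32*18)*(-62)) = 1/(576*(-62)) = 1/(-35712) = -1/35712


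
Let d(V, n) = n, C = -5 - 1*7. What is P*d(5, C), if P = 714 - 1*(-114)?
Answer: -9936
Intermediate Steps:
C = -12 (C = -5 - 7 = -12)
P = 828 (P = 714 + 114 = 828)
P*d(5, C) = 828*(-12) = -9936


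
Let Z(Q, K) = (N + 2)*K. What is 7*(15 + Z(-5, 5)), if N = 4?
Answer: 315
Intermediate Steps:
Z(Q, K) = 6*K (Z(Q, K) = (4 + 2)*K = 6*K)
7*(15 + Z(-5, 5)) = 7*(15 + 6*5) = 7*(15 + 30) = 7*45 = 315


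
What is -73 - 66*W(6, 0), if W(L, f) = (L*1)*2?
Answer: -865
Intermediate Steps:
W(L, f) = 2*L (W(L, f) = L*2 = 2*L)
-73 - 66*W(6, 0) = -73 - 132*6 = -73 - 66*12 = -73 - 792 = -865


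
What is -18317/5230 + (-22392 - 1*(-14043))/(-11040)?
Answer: -229789/83680 ≈ -2.7460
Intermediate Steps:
-18317/5230 + (-22392 - 1*(-14043))/(-11040) = -18317*1/5230 + (-22392 + 14043)*(-1/11040) = -18317/5230 - 8349*(-1/11040) = -18317/5230 + 121/160 = -229789/83680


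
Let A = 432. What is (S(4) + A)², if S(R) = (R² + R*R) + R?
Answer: 219024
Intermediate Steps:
S(R) = R + 2*R² (S(R) = (R² + R²) + R = 2*R² + R = R + 2*R²)
(S(4) + A)² = (4*(1 + 2*4) + 432)² = (4*(1 + 8) + 432)² = (4*9 + 432)² = (36 + 432)² = 468² = 219024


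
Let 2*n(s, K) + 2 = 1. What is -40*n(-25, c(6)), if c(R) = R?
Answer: 20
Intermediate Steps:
n(s, K) = -1/2 (n(s, K) = -1 + (1/2)*1 = -1 + 1/2 = -1/2)
-40*n(-25, c(6)) = -40*(-1/2) = 20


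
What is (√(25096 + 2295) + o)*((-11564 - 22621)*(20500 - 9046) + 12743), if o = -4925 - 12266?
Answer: 6731002768177 - 2740795729*√559 ≈ 6.6662e+12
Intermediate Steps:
o = -17191
(√(25096 + 2295) + o)*((-11564 - 22621)*(20500 - 9046) + 12743) = (√(25096 + 2295) - 17191)*((-11564 - 22621)*(20500 - 9046) + 12743) = (√27391 - 17191)*(-34185*11454 + 12743) = (7*√559 - 17191)*(-391554990 + 12743) = (-17191 + 7*√559)*(-391542247) = 6731002768177 - 2740795729*√559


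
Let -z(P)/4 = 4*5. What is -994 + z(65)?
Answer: -1074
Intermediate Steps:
z(P) = -80 (z(P) = -16*5 = -4*20 = -80)
-994 + z(65) = -994 - 80 = -1074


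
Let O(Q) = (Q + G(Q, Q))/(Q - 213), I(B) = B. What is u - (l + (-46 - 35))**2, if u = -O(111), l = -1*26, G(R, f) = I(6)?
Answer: -389227/34 ≈ -11448.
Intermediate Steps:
G(R, f) = 6
O(Q) = (6 + Q)/(-213 + Q) (O(Q) = (Q + 6)/(Q - 213) = (6 + Q)/(-213 + Q))
l = -26
u = 39/34 (u = -(6 + 111)/(-213 + 111) = -117/(-102) = -(-1)*117/102 = -1*(-39/34) = 39/34 ≈ 1.1471)
u - (l + (-46 - 35))**2 = 39/34 - (-26 + (-46 - 35))**2 = 39/34 - (-26 - 81)**2 = 39/34 - 1*(-107)**2 = 39/34 - 1*11449 = 39/34 - 11449 = -389227/34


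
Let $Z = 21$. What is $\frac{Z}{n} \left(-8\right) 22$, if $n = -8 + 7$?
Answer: $3696$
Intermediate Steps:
$n = -1$
$\frac{Z}{n} \left(-8\right) 22 = \frac{21}{-1} \left(-8\right) 22 = 21 \left(-1\right) \left(-8\right) 22 = \left(-21\right) \left(-8\right) 22 = 168 \cdot 22 = 3696$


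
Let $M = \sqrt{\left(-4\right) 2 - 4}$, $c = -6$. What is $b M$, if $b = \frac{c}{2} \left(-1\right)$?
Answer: $6 i \sqrt{3} \approx 10.392 i$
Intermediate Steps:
$b = 3$ ($b = - \frac{6}{2} \left(-1\right) = \left(-6\right) \frac{1}{2} \left(-1\right) = \left(-3\right) \left(-1\right) = 3$)
$M = 2 i \sqrt{3}$ ($M = \sqrt{-8 - 4} = \sqrt{-12} = 2 i \sqrt{3} \approx 3.4641 i$)
$b M = 3 \cdot 2 i \sqrt{3} = 6 i \sqrt{3}$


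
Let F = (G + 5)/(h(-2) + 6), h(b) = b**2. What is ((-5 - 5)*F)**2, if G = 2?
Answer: 49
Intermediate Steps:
F = 7/10 (F = (2 + 5)/((-2)**2 + 6) = 7/(4 + 6) = 7/10 ≈ 0.70000)
((-5 - 5)*F)**2 = ((-5 - 5)*(7/10))**2 = (-10*7/10)**2 = (-7)**2 = 49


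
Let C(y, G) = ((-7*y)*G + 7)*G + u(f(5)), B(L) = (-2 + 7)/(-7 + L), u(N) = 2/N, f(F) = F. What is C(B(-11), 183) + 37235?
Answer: 1036339/10 ≈ 1.0363e+5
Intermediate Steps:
B(L) = 5/(-7 + L)
C(y, G) = ⅖ + G*(7 - 7*G*y) (C(y, G) = ((-7*y)*G + 7)*G + 2/5 = (-7*G*y + 7)*G + 2*(⅕) = (7 - 7*G*y)*G + ⅖ = G*(7 - 7*G*y) + ⅖ = ⅖ + G*(7 - 7*G*y))
C(B(-11), 183) + 37235 = (⅖ + 7*183 - 7*5/(-7 - 11)*183²) + 37235 = (⅖ + 1281 - 7*5/(-18)*33489) + 37235 = (⅖ + 1281 - 7*5*(-1/18)*33489) + 37235 = (⅖ + 1281 - 7*(-5/18)*33489) + 37235 = (⅖ + 1281 + 130235/2) + 37235 = 663989/10 + 37235 = 1036339/10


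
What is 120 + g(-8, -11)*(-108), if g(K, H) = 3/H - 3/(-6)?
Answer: 1050/11 ≈ 95.455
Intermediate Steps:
g(K, H) = ½ + 3/H (g(K, H) = 3/H - 3*(-⅙) = 3/H + ½ = ½ + 3/H)
120 + g(-8, -11)*(-108) = 120 + ((½)*(6 - 11)/(-11))*(-108) = 120 + ((½)*(-1/11)*(-5))*(-108) = 120 + (5/22)*(-108) = 120 - 270/11 = 1050/11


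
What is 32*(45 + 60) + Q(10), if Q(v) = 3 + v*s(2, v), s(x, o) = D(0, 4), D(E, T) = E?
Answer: 3363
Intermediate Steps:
s(x, o) = 0
Q(v) = 3 (Q(v) = 3 + v*0 = 3 + 0 = 3)
32*(45 + 60) + Q(10) = 32*(45 + 60) + 3 = 32*105 + 3 = 3360 + 3 = 3363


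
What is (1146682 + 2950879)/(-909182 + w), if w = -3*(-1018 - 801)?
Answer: -4097561/903725 ≈ -4.5341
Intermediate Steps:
w = 5457 (w = -3*(-1819) = 5457)
(1146682 + 2950879)/(-909182 + w) = (1146682 + 2950879)/(-909182 + 5457) = 4097561/(-903725) = 4097561*(-1/903725) = -4097561/903725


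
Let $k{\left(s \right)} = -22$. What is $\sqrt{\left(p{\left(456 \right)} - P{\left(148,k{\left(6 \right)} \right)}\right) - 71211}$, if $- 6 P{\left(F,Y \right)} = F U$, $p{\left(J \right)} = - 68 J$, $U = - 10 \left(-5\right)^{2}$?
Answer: $\frac{i \sqrt{975471}}{3} \approx 329.22 i$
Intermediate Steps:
$U = -250$ ($U = \left(-10\right) 25 = -250$)
$P{\left(F,Y \right)} = \frac{125 F}{3}$ ($P{\left(F,Y \right)} = - \frac{F \left(-250\right)}{6} = - \frac{\left(-250\right) F}{6} = \frac{125 F}{3}$)
$\sqrt{\left(p{\left(456 \right)} - P{\left(148,k{\left(6 \right)} \right)}\right) - 71211} = \sqrt{\left(\left(-68\right) 456 - \frac{125}{3} \cdot 148\right) - 71211} = \sqrt{\left(-31008 - \frac{18500}{3}\right) - 71211} = \sqrt{- \frac{111524}{3} - 71211} = \sqrt{- \frac{325157}{3}} = \frac{i \sqrt{975471}}{3}$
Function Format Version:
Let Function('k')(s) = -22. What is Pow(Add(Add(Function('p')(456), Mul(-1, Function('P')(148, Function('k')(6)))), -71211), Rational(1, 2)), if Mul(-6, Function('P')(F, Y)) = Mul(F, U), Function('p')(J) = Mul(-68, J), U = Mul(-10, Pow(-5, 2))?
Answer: Mul(Rational(1, 3), I, Pow(975471, Rational(1, 2))) ≈ Mul(329.22, I)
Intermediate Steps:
U = -250 (U = Mul(-10, 25) = -250)
Function('P')(F, Y) = Mul(Rational(125, 3), F) (Function('P')(F, Y) = Mul(Rational(-1, 6), Mul(F, -250)) = Mul(Rational(-1, 6), Mul(-250, F)) = Mul(Rational(125, 3), F))
Pow(Add(Add(Function('p')(456), Mul(-1, Function('P')(148, Function('k')(6)))), -71211), Rational(1, 2)) = Pow(Add(Add(Mul(-68, 456), Mul(-1, Mul(Rational(125, 3), 148))), -71211), Rational(1, 2)) = Pow(Add(Add(-31008, Mul(-1, Rational(18500, 3))), -71211), Rational(1, 2)) = Pow(Add(Add(-31008, Rational(-18500, 3)), -71211), Rational(1, 2)) = Pow(Add(Rational(-111524, 3), -71211), Rational(1, 2)) = Pow(Rational(-325157, 3), Rational(1, 2)) = Mul(Rational(1, 3), I, Pow(975471, Rational(1, 2)))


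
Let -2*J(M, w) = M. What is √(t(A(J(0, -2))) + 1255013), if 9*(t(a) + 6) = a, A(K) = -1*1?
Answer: √11295062/3 ≈ 1120.3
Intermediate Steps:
J(M, w) = -M/2
A(K) = -1
t(a) = -6 + a/9
√(t(A(J(0, -2))) + 1255013) = √((-6 + (⅑)*(-1)) + 1255013) = √((-6 - ⅑) + 1255013) = √(-55/9 + 1255013) = √(11295062/9) = √11295062/3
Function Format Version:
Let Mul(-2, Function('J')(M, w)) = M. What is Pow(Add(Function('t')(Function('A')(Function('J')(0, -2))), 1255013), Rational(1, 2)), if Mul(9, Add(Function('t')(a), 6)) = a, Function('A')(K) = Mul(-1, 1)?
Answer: Mul(Rational(1, 3), Pow(11295062, Rational(1, 2))) ≈ 1120.3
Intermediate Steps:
Function('J')(M, w) = Mul(Rational(-1, 2), M)
Function('A')(K) = -1
Function('t')(a) = Add(-6, Mul(Rational(1, 9), a))
Pow(Add(Function('t')(Function('A')(Function('J')(0, -2))), 1255013), Rational(1, 2)) = Pow(Add(Add(-6, Mul(Rational(1, 9), -1)), 1255013), Rational(1, 2)) = Pow(Add(Add(-6, Rational(-1, 9)), 1255013), Rational(1, 2)) = Pow(Add(Rational(-55, 9), 1255013), Rational(1, 2)) = Pow(Rational(11295062, 9), Rational(1, 2)) = Mul(Rational(1, 3), Pow(11295062, Rational(1, 2)))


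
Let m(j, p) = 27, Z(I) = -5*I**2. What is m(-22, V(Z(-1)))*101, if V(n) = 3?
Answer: 2727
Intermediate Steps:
m(-22, V(Z(-1)))*101 = 27*101 = 2727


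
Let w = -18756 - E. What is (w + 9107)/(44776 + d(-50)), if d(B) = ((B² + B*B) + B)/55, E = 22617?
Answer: -16133/22433 ≈ -0.71916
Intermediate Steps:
w = -41373 (w = -18756 - 1*22617 = -18756 - 22617 = -41373)
d(B) = B/55 + 2*B²/55 (d(B) = ((B² + B²) + B)*(1/55) = (2*B² + B)*(1/55) = (B + 2*B²)*(1/55) = B/55 + 2*B²/55)
(w + 9107)/(44776 + d(-50)) = (-41373 + 9107)/(44776 + (1/55)*(-50)*(1 + 2*(-50))) = -32266/(44776 + (1/55)*(-50)*(1 - 100)) = -32266/(44776 + (1/55)*(-50)*(-99)) = -32266/(44776 + 90) = -32266/44866 = -32266*1/44866 = -16133/22433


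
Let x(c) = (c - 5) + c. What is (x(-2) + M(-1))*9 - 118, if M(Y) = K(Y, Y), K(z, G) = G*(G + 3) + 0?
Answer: -217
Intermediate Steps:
x(c) = -5 + 2*c (x(c) = (-5 + c) + c = -5 + 2*c)
K(z, G) = G*(3 + G) (K(z, G) = G*(3 + G) + 0 = G*(3 + G))
M(Y) = Y*(3 + Y)
(x(-2) + M(-1))*9 - 118 = ((-5 + 2*(-2)) - (3 - 1))*9 - 118 = ((-5 - 4) - 1*2)*9 - 118 = (-9 - 2)*9 - 118 = -11*9 - 118 = -99 - 118 = -217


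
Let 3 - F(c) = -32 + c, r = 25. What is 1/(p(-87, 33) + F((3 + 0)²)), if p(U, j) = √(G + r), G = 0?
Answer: 1/31 ≈ 0.032258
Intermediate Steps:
p(U, j) = 5 (p(U, j) = √(0 + 25) = √25 = 5)
F(c) = 35 - c (F(c) = 3 - (-32 + c) = 3 + (32 - c) = 35 - c)
1/(p(-87, 33) + F((3 + 0)²)) = 1/(5 + (35 - (3 + 0)²)) = 1/(5 + (35 - 1*3²)) = 1/(5 + (35 - 1*9)) = 1/(5 + (35 - 9)) = 1/(5 + 26) = 1/31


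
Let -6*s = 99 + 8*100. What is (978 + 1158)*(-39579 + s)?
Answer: -84860788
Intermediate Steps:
s = -899/6 (s = -(99 + 8*100)/6 = -(99 + 800)/6 = -⅙*899 = -899/6 ≈ -149.83)
(978 + 1158)*(-39579 + s) = (978 + 1158)*(-39579 - 899/6) = 2136*(-238373/6) = -84860788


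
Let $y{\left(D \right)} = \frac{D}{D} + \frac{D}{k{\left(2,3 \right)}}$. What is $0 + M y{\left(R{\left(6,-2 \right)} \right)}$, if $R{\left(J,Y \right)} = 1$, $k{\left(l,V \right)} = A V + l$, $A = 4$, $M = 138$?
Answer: $\frac{1035}{7} \approx 147.86$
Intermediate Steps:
$k{\left(l,V \right)} = l + 4 V$ ($k{\left(l,V \right)} = 4 V + l = l + 4 V$)
$y{\left(D \right)} = 1 + \frac{D}{14}$ ($y{\left(D \right)} = \frac{D}{D} + \frac{D}{2 + 4 \cdot 3} = 1 + \frac{D}{2 + 12} = 1 + \frac{D}{14}$)
$0 + M y{\left(R{\left(6,-2 \right)} \right)} = 0 + 138 \left(1 + \frac{1}{14} \cdot 1\right) = 0 + 138 \left(1 + \frac{1}{14}\right) = 0 + 138 \cdot \frac{15}{14} = 0 + \frac{1035}{7} = \frac{1035}{7}$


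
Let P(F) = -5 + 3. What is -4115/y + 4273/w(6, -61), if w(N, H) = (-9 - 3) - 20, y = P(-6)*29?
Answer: -58077/928 ≈ -62.583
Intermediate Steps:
P(F) = -2
y = -58 (y = -2*29 = -58)
w(N, H) = -32 (w(N, H) = -12 - 20 = -32)
-4115/y + 4273/w(6, -61) = -4115/(-58) + 4273/(-32) = -4115*(-1/58) + 4273*(-1/32) = 4115/58 - 4273/32 = -58077/928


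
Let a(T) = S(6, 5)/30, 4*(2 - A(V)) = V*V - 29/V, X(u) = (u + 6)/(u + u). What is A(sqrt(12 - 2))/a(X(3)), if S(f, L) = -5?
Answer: 3 - 87*sqrt(10)/20 ≈ -10.756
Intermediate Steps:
X(u) = (6 + u)/(2*u) (X(u) = (6 + u)/((2*u)) = (6 + u)*(1/(2*u)) = (6 + u)/(2*u))
A(V) = 2 - V**2/4 + 29/(4*V) (A(V) = 2 - (V*V - 29/V)/4 = 2 - (V**2 - 29/V)/4 = 2 + (-V**2/4 + 29/(4*V)) = 2 - V**2/4 + 29/(4*V))
a(T) = -1/6 (a(T) = -5/30 = -5*1/30 = -1/6)
A(sqrt(12 - 2))/a(X(3)) = ((29 - sqrt(12 - 2)*(-8 + (sqrt(12 - 2))**2))/(4*(sqrt(12 - 2))))/(-1/6) = ((29 - sqrt(10)*(-8 + (sqrt(10))**2))/(4*(sqrt(10))))*(-6) = ((sqrt(10)/10)*(29 - sqrt(10)*(-8 + 10))/4)*(-6) = ((sqrt(10)/10)*(29 - 1*sqrt(10)*2)/4)*(-6) = ((sqrt(10)/10)*(29 - 2*sqrt(10))/4)*(-6) = (sqrt(10)*(29 - 2*sqrt(10))/40)*(-6) = -3*sqrt(10)*(29 - 2*sqrt(10))/20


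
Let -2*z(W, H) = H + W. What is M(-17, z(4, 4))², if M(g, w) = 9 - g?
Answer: 676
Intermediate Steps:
z(W, H) = -H/2 - W/2 (z(W, H) = -(H + W)/2 = -H/2 - W/2)
M(-17, z(4, 4))² = (9 - 1*(-17))² = (9 + 17)² = 26² = 676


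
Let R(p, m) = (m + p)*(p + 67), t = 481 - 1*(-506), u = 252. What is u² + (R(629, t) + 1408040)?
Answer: 2596280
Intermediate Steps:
t = 987 (t = 481 + 506 = 987)
R(p, m) = (67 + p)*(m + p) (R(p, m) = (m + p)*(67 + p) = (67 + p)*(m + p))
u² + (R(629, t) + 1408040) = 252² + ((629² + 67*987 + 67*629 + 987*629) + 1408040) = 63504 + ((395641 + 66129 + 42143 + 620823) + 1408040) = 63504 + (1124736 + 1408040) = 63504 + 2532776 = 2596280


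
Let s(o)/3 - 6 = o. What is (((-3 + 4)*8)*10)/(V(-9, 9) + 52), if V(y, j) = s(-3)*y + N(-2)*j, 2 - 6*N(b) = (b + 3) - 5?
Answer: -4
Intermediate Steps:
s(o) = 18 + 3*o
N(b) = ⅔ - b/6 (N(b) = ⅓ - ((b + 3) - 5)/6 = ⅓ - ((3 + b) - 5)/6 = ⅓ - (-2 + b)/6 = ⅓ + (⅓ - b/6) = ⅔ - b/6)
V(y, j) = j + 9*y (V(y, j) = (18 + 3*(-3))*y + (⅔ - ⅙*(-2))*j = (18 - 9)*y + (⅔ + ⅓)*j = 9*y + 1*j = 9*y + j = j + 9*y)
(((-3 + 4)*8)*10)/(V(-9, 9) + 52) = (((-3 + 4)*8)*10)/((9 + 9*(-9)) + 52) = ((1*8)*10)/((9 - 81) + 52) = (8*10)/(-72 + 52) = 80/(-20) = 80*(-1/20) = -4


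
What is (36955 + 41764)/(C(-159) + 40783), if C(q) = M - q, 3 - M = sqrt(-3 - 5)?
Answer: 3223149455/1676493033 + 157438*I*sqrt(2)/1676493033 ≈ 1.9226 + 0.00013281*I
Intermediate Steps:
M = 3 - 2*I*sqrt(2) (M = 3 - sqrt(-3 - 5) = 3 - sqrt(-8) = 3 - 2*I*sqrt(2) ≈ 3.0 - 2.8284*I)
C(q) = 3 - q - 2*I*sqrt(2) (C(q) = (3 - 2*I*sqrt(2)) - q = 3 - q - 2*I*sqrt(2))
(36955 + 41764)/(C(-159) + 40783) = (36955 + 41764)/((3 - 1*(-159) - 2*I*sqrt(2)) + 40783) = 78719/((3 + 159 - 2*I*sqrt(2)) + 40783) = 78719/((162 - 2*I*sqrt(2)) + 40783) = 78719/(40945 - 2*I*sqrt(2))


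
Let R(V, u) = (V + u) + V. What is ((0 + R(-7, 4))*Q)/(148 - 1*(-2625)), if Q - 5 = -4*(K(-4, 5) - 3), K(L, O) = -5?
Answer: -370/2773 ≈ -0.13343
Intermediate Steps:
R(V, u) = u + 2*V
Q = 37 (Q = 5 - 4*(-5 - 3) = 5 - 4*(-8) = 5 + 32 = 37)
((0 + R(-7, 4))*Q)/(148 - 1*(-2625)) = ((0 + (4 + 2*(-7)))*37)/(148 - 1*(-2625)) = ((0 + (4 - 14))*37)/(148 + 2625) = ((0 - 10)*37)/2773 = -10*37*(1/2773) = -370*1/2773 = -370/2773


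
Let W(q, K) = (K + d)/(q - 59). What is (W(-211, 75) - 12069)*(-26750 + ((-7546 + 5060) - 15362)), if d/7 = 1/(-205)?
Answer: 4965500572294/9225 ≈ 5.3827e+8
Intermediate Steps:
d = -7/205 (d = 7/(-205) = 7*(-1/205) = -7/205 ≈ -0.034146)
W(q, K) = (-7/205 + K)/(-59 + q) (W(q, K) = (K - 7/205)/(q - 59) = (-7/205 + K)/(-59 + q))
(W(-211, 75) - 12069)*(-26750 + ((-7546 + 5060) - 15362)) = ((-7/205 + 75)/(-59 - 211) - 12069)*(-26750 + ((-7546 + 5060) - 15362)) = ((15368/205)/(-270) - 12069)*(-26750 + (-2486 - 15362)) = (-1/270*15368/205 - 12069)*(-26750 - 17848) = (-7684/27675 - 12069)*(-44598) = -334017259/27675*(-44598) = 4965500572294/9225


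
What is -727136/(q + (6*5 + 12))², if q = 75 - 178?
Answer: -727136/3721 ≈ -195.41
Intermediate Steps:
q = -103
-727136/(q + (6*5 + 12))² = -727136/(-103 + (6*5 + 12))² = -727136/(-103 + (30 + 12))² = -727136/(-103 + 42)² = -727136/((-61)²) = -727136/3721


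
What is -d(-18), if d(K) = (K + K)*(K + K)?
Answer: -1296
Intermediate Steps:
d(K) = 4*K² (d(K) = (2*K)*(2*K) = 4*K²)
-d(-18) = -4*(-18)² = -4*324 = -1*1296 = -1296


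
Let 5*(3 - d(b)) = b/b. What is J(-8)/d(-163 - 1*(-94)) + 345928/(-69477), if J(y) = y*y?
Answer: 8694824/486339 ≈ 17.878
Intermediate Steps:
J(y) = y²
d(b) = 14/5 (d(b) = 3 - b/(5*b) = 3 - ⅕*1 = 3 - ⅕ = 14/5)
J(-8)/d(-163 - 1*(-94)) + 345928/(-69477) = (-8)²/(14/5) + 345928/(-69477) = 64*(5/14) + 345928*(-1/69477) = 160/7 - 345928/69477 = 8694824/486339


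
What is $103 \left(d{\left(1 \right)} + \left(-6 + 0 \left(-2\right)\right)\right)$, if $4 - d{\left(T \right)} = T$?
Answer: $-309$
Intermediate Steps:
$d{\left(T \right)} = 4 - T$
$103 \left(d{\left(1 \right)} + \left(-6 + 0 \left(-2\right)\right)\right) = 103 \left(\left(4 - 1\right) + \left(-6 + 0 \left(-2\right)\right)\right) = 103 \left(\left(4 - 1\right) + \left(-6 + 0\right)\right) = 103 \left(3 - 6\right) = 103 \left(-3\right) = -309$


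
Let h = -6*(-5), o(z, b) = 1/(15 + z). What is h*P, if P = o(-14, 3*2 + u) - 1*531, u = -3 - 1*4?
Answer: -15900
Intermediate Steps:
u = -7 (u = -3 - 4 = -7)
h = 30
P = -530 (P = 1/(15 - 14) - 1*531 = 1/1 - 531 = 1 - 531 = -530)
h*P = 30*(-530) = -15900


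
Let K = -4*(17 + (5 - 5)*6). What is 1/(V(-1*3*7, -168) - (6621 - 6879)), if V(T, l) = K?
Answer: 1/190 ≈ 0.0052632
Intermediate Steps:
K = -68 (K = -4*(17 + 0*6) = -4*(17 + 0) = -4*17 = -68)
V(T, l) = -68
1/(V(-1*3*7, -168) - (6621 - 6879)) = 1/(-68 - (6621 - 6879)) = 1/(-68 - 1*(-258)) = 1/(-68 + 258) = 1/190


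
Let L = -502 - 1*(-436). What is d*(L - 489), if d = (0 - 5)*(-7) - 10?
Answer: -13875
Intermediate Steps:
L = -66 (L = -502 + 436 = -66)
d = 25 (d = -5*(-7) - 10 = 35 - 10 = 25)
d*(L - 489) = 25*(-66 - 489) = 25*(-555) = -13875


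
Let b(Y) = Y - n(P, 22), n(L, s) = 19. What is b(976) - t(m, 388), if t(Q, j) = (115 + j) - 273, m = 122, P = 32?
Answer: 727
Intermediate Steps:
t(Q, j) = -158 + j
b(Y) = -19 + Y (b(Y) = Y - 1*19 = Y - 19 = -19 + Y)
b(976) - t(m, 388) = (-19 + 976) - (-158 + 388) = 957 - 1*230 = 957 - 230 = 727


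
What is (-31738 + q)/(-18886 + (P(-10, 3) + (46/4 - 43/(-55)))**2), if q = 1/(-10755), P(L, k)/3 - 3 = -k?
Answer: 826048102220/487621803249 ≈ 1.6940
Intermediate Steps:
P(L, k) = 9 - 3*k (P(L, k) = 9 + 3*(-k) = 9 - 3*k)
q = -1/10755 ≈ -9.2980e-5
(-31738 + q)/(-18886 + (P(-10, 3) + (46/4 - 43/(-55)))**2) = (-31738 - 1/10755)/(-18886 + ((9 - 3*3) + (46/4 - 43/(-55)))**2) = -341342191/(10755*(-18886 + ((9 - 9) + (46*(1/4) - 43*(-1/55)))**2)) = -341342191/(10755*(-18886 + (0 + (23/2 + 43/55))**2)) = -341342191/(10755*(-18886 + (0 + 1351/110)**2)) = -341342191/(10755*(-18886 + (1351/110)**2)) = -341342191/(10755*(-18886 + 1825201/12100)) = -341342191/(10755*(-226695399/12100)) = -341342191/10755*(-12100/226695399) = 826048102220/487621803249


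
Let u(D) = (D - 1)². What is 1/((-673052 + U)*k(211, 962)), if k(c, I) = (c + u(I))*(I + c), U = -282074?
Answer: -1/1034914968122136 ≈ -9.6626e-16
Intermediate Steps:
u(D) = (-1 + D)²
k(c, I) = (I + c)*(c + (-1 + I)²) (k(c, I) = (c + (-1 + I)²)*(I + c) = (I + c)*(c + (-1 + I)²))
1/((-673052 + U)*k(211, 962)) = 1/((-673052 - 282074)*(211² + 962*211 + 962*(-1 + 962)² + 211*(-1 + 962)²)) = 1/((-955126)*(44521 + 202982 + 962*961² + 211*961²)) = -1/(955126*(44521 + 202982 + 962*923521 + 211*923521)) = -1/(955126*(44521 + 202982 + 888427202 + 194862931)) = -1/955126/1083537636 = -1/955126*1/1083537636 = -1/1034914968122136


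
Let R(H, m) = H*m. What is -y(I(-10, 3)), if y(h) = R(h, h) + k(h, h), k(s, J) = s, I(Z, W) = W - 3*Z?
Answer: -1122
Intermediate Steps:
y(h) = h + h² (y(h) = h*h + h = h² + h = h + h²)
-y(I(-10, 3)) = -(3 - 3*(-10))*(1 + (3 - 3*(-10))) = -(3 + 30)*(1 + (3 + 30)) = -33*(1 + 33) = -33*34 = -1*1122 = -1122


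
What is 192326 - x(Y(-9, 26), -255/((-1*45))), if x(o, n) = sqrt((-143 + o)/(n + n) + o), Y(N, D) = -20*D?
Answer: 192326 - I*sqrt(2314)/2 ≈ 1.9233e+5 - 24.052*I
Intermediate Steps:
x(o, n) = sqrt(o + (-143 + o)/(2*n)) (x(o, n) = sqrt((-143 + o)/((2*n)) + o) = sqrt((-143 + o)*(1/(2*n)) + o) = sqrt((-143 + o)/(2*n) + o) = sqrt(o + (-143 + o)/(2*n)))
192326 - x(Y(-9, 26), -255/((-1*45))) = 192326 - sqrt(2)*sqrt((-143 - 20*26 + 2*(-255/((-1*45)))*(-20*26))/((-255/((-1*45)))))/2 = 192326 - sqrt(2)*sqrt((-143 - 520 + 2*(-255/(-45))*(-520))/((-255/(-45))))/2 = 192326 - sqrt(2)*sqrt((-143 - 520 + 2*(-255*(-1/45))*(-520))/((-255*(-1/45))))/2 = 192326 - sqrt(2)*sqrt((-143 - 520 + 2*(17/3)*(-520))/(17/3))/2 = 192326 - sqrt(2)*sqrt(3*(-143 - 520 - 17680/3)/17)/2 = 192326 - sqrt(2)*sqrt((3/17)*(-19669/3))/2 = 192326 - sqrt(2)*sqrt(-1157)/2 = 192326 - sqrt(2)*I*sqrt(1157)/2 = 192326 - I*sqrt(2314)/2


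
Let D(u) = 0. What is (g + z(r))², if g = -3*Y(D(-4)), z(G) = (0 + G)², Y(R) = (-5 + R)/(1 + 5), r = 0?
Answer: 25/4 ≈ 6.2500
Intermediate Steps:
Y(R) = -⅚ + R/6 (Y(R) = (-5 + R)/6 = (-5 + R)*(⅙) = -⅚ + R/6)
z(G) = G²
g = 5/2 (g = -3*(-⅚ + (⅙)*0) = -3*(-⅚ + 0) = -3*(-⅚) = 5/2 ≈ 2.5000)
(g + z(r))² = (5/2 + 0²)² = (5/2 + 0)² = (5/2)² = 25/4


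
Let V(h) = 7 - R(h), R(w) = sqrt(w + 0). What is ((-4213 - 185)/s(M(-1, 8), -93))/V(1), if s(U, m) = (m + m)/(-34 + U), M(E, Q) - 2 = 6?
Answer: -9529/93 ≈ -102.46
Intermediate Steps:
M(E, Q) = 8 (M(E, Q) = 2 + 6 = 8)
R(w) = sqrt(w)
V(h) = 7 - sqrt(h)
s(U, m) = 2*m/(-34 + U) (s(U, m) = (2*m)/(-34 + U) = 2*m/(-34 + U))
((-4213 - 185)/s(M(-1, 8), -93))/V(1) = ((-4213 - 185)/((2*(-93)/(-34 + 8))))/(7 - sqrt(1)) = (-4398/(2*(-93)/(-26)))/(7 - 1*1) = (-4398/(2*(-93)*(-1/26)))/(7 - 1) = -4398/93/13/6 = -4398*13/93*(1/6) = -19058/31*1/6 = -9529/93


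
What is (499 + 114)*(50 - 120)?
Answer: -42910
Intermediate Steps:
(499 + 114)*(50 - 120) = 613*(-70) = -42910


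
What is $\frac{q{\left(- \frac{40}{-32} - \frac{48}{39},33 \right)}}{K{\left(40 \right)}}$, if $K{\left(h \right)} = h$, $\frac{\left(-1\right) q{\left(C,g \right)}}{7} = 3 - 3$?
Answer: $0$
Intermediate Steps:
$q{\left(C,g \right)} = 0$ ($q{\left(C,g \right)} = - 7 \left(3 - 3\right) = \left(-7\right) 0 = 0$)
$\frac{q{\left(- \frac{40}{-32} - \frac{48}{39},33 \right)}}{K{\left(40 \right)}} = \frac{0}{40} = 0 \cdot \frac{1}{40} = 0$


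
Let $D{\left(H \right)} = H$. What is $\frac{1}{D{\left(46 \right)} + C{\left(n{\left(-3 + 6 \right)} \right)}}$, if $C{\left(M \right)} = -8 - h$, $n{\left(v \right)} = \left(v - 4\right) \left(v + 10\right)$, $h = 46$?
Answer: $- \frac{1}{8} \approx -0.125$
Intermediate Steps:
$n{\left(v \right)} = \left(-4 + v\right) \left(10 + v\right)$
$C{\left(M \right)} = -54$ ($C{\left(M \right)} = -8 - 46 = -54$)
$\frac{1}{D{\left(46 \right)} + C{\left(n{\left(-3 + 6 \right)} \right)}} = \frac{1}{46 - 54} = \frac{1}{-8} = - \frac{1}{8}$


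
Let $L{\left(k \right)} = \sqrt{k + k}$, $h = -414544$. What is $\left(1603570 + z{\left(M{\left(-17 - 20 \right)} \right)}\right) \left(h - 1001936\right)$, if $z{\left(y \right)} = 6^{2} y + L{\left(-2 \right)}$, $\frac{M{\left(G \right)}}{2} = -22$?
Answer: $-2269181129280 - 2832960 i \approx -2.2692 \cdot 10^{12} - 2.833 \cdot 10^{6} i$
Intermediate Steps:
$M{\left(G \right)} = -44$ ($M{\left(G \right)} = 2 \left(-22\right) = -44$)
$L{\left(k \right)} = \sqrt{2} \sqrt{k}$ ($L{\left(k \right)} = \sqrt{2 k} = \sqrt{2} \sqrt{k}$)
$z{\left(y \right)} = 2 i + 36 y$ ($z{\left(y \right)} = 6^{2} y + \sqrt{2} \sqrt{-2} = 36 y + \sqrt{2} i \sqrt{2} = 36 y + 2 i = 2 i + 36 y$)
$\left(1603570 + z{\left(M{\left(-17 - 20 \right)} \right)}\right) \left(h - 1001936\right) = \left(1603570 + \left(2 i + 36 \left(-44\right)\right)\right) \left(-414544 - 1001936\right) = \left(1603570 - \left(1584 - 2 i\right)\right) \left(-1416480\right) = \left(1601986 + 2 i\right) \left(-1416480\right) = -2269181129280 - 2832960 i$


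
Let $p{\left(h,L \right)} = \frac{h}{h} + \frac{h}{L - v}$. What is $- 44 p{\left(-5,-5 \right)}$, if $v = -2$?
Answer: $- \frac{352}{3} \approx -117.33$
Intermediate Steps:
$p{\left(h,L \right)} = 1 + \frac{h}{2 + L}$ ($p{\left(h,L \right)} = \frac{h}{h} + \frac{h}{L - -2} = 1 + \frac{h}{L + 2} = 1 + \frac{h}{2 + L}$)
$- 44 p{\left(-5,-5 \right)} = - 44 \frac{2 - 5 - 5}{2 - 5} = - 44 \frac{1}{-3} \left(-8\right) = - 44 \left(\left(- \frac{1}{3}\right) \left(-8\right)\right) = \left(-44\right) \frac{8}{3} = - \frac{352}{3}$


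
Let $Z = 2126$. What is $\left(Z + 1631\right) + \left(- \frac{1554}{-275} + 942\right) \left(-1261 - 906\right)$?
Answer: $- \frac{51245063}{25} \approx -2.0498 \cdot 10^{6}$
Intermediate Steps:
$\left(Z + 1631\right) + \left(- \frac{1554}{-275} + 942\right) \left(-1261 - 906\right) = \left(2126 + 1631\right) + \left(- \frac{1554}{-275} + 942\right) \left(-1261 - 906\right) = 3757 + \left(\left(-1554\right) \left(- \frac{1}{275}\right) + 942\right) \left(-2167\right) = 3757 + \left(\frac{1554}{275} + 942\right) \left(-2167\right) = 3757 + \frac{260604}{275} \left(-2167\right) = 3757 - \frac{51338988}{25} = - \frac{51245063}{25}$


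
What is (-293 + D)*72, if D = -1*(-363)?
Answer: 5040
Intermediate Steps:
D = 363
(-293 + D)*72 = (-293 + 363)*72 = 70*72 = 5040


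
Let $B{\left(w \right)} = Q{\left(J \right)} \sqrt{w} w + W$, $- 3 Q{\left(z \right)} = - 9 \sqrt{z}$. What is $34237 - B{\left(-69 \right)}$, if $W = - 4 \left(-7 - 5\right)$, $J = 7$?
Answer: $34189 + 207 i \sqrt{483} \approx 34189.0 + 4549.3 i$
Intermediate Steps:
$Q{\left(z \right)} = 3 \sqrt{z}$ ($Q{\left(z \right)} = - \frac{\left(-9\right) \sqrt{z}}{3} = 3 \sqrt{z}$)
$W = 48$ ($W = \left(-4\right) \left(-12\right) = 48$)
$B{\left(w \right)} = 48 + 3 \sqrt{7} w^{\frac{3}{2}}$ ($B{\left(w \right)} = 3 \sqrt{7} \sqrt{w} w + 48 = 3 \sqrt{7} w^{\frac{3}{2}} + 48 = 48 + 3 \sqrt{7} w^{\frac{3}{2}}$)
$34237 - B{\left(-69 \right)} = 34237 - \left(48 + 3 \sqrt{7} \left(-69\right)^{\frac{3}{2}}\right) = 34237 - \left(48 + 3 \sqrt{7} \left(- 69 i \sqrt{69}\right)\right) = 34237 - \left(48 - 207 i \sqrt{483}\right) = 34189 + 207 i \sqrt{483}$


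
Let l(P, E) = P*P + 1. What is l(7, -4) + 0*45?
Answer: 50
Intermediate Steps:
l(P, E) = 1 + P**2 (l(P, E) = P**2 + 1 = 1 + P**2)
l(7, -4) + 0*45 = (1 + 7**2) + 0*45 = (1 + 49) + 0 = 50 + 0 = 50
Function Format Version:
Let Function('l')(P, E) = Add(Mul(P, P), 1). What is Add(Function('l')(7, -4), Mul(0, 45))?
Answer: 50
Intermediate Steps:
Function('l')(P, E) = Add(1, Pow(P, 2)) (Function('l')(P, E) = Add(Pow(P, 2), 1) = Add(1, Pow(P, 2)))
Add(Function('l')(7, -4), Mul(0, 45)) = Add(Add(1, Pow(7, 2)), Mul(0, 45)) = Add(Add(1, 49), 0) = Add(50, 0) = 50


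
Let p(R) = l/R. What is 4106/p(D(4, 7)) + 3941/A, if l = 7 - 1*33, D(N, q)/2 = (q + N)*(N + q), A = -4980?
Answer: -2474244713/64740 ≈ -38218.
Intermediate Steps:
D(N, q) = 2*(N + q)**2 (D(N, q) = 2*((q + N)*(N + q)) = 2*((N + q)*(N + q)) = 2*(N + q)**2)
l = -26 (l = 7 - 33 = -26)
p(R) = -26/R
4106/p(D(4, 7)) + 3941/A = 4106/((-26*1/(2*(4 + 7)**2))) + 3941/(-4980) = 4106/((-26/(2*11**2))) + 3941*(-1/4980) = 4106/((-26/(2*121))) - 3941/4980 = 4106/((-26/242)) - 3941/4980 = 4106/((-26*1/242)) - 3941/4980 = 4106/(-13/121) - 3941/4980 = 4106*(-121/13) - 3941/4980 = -496826/13 - 3941/4980 = -2474244713/64740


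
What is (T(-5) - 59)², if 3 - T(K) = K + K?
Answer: 2116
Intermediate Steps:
T(K) = 3 - 2*K (T(K) = 3 - (K + K) = 3 - 2*K)
(T(-5) - 59)² = ((3 - 2*(-5)) - 59)² = ((3 + 10) - 59)² = (13 - 59)² = (-46)² = 2116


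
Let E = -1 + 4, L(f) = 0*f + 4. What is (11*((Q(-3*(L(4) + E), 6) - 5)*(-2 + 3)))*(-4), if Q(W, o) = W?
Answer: 1144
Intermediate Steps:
L(f) = 4 (L(f) = 0 + 4 = 4)
E = 3
(11*((Q(-3*(L(4) + E), 6) - 5)*(-2 + 3)))*(-4) = (11*((-3*(4 + 3) - 5)*(-2 + 3)))*(-4) = (11*((-3*7 - 5)*1))*(-4) = (11*((-21 - 5)*1))*(-4) = (11*(-26*1))*(-4) = (11*(-26))*(-4) = -286*(-4) = 1144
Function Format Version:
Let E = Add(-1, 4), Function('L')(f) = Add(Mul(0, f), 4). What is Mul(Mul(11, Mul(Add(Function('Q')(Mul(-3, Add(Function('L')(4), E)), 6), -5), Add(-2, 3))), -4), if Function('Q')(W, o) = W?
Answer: 1144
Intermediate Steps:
Function('L')(f) = 4 (Function('L')(f) = Add(0, 4) = 4)
E = 3
Mul(Mul(11, Mul(Add(Function('Q')(Mul(-3, Add(Function('L')(4), E)), 6), -5), Add(-2, 3))), -4) = Mul(Mul(11, Mul(Add(Mul(-3, Add(4, 3)), -5), Add(-2, 3))), -4) = Mul(Mul(11, Mul(Add(Mul(-3, 7), -5), 1)), -4) = Mul(Mul(11, Mul(Add(-21, -5), 1)), -4) = Mul(Mul(11, Mul(-26, 1)), -4) = Mul(Mul(11, -26), -4) = Mul(-286, -4) = 1144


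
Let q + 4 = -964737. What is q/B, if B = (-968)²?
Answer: -964741/937024 ≈ -1.0296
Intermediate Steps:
q = -964741 (q = -4 - 964737 = -964741)
B = 937024
q/B = -964741/937024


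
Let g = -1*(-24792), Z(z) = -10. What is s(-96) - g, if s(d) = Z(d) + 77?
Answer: -24725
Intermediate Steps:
g = 24792
s(d) = 67 (s(d) = -10 + 77 = 67)
s(-96) - g = 67 - 1*24792 = 67 - 24792 = -24725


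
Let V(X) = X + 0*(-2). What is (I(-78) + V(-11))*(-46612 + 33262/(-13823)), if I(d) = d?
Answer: 57347233482/13823 ≈ 4.1487e+6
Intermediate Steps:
V(X) = X (V(X) = X + 0 = X)
(I(-78) + V(-11))*(-46612 + 33262/(-13823)) = (-78 - 11)*(-46612 + 33262/(-13823)) = -89*(-46612 + 33262*(-1/13823)) = -89*(-46612 - 33262/13823) = -89*(-644350938/13823) = 57347233482/13823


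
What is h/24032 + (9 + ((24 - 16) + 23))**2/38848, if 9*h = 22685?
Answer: 19176995/131286816 ≈ 0.14607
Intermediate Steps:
h = 22685/9 (h = (1/9)*22685 = 22685/9 ≈ 2520.6)
h/24032 + (9 + ((24 - 16) + 23))**2/38848 = (22685/9)/24032 + (9 + ((24 - 16) + 23))**2/38848 = (22685/9)*(1/24032) + (9 + (8 + 23))**2*(1/38848) = 22685/216288 + (9 + 31)**2*(1/38848) = 22685/216288 + 40**2*(1/38848) = 22685/216288 + 1600*(1/38848) = 22685/216288 + 25/607 = 19176995/131286816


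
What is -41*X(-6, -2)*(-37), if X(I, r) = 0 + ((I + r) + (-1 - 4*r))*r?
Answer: 3034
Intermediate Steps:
X(I, r) = r*(-1 + I - 3*r) (X(I, r) = 0 + ((I + r) + (-1 - 4*r))*r = 0 + (-1 + I - 3*r)*r = 0 + r*(-1 + I - 3*r) = r*(-1 + I - 3*r))
-41*X(-6, -2)*(-37) = -(-82)*(-1 - 6 - 3*(-2))*(-37) = -(-82)*(-1 - 6 + 6)*(-37) = -(-82)*(-1)*(-37) = -41*2*(-37) = -82*(-37) = 3034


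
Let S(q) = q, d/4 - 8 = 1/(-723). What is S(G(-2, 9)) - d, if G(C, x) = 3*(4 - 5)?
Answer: -25301/723 ≈ -34.994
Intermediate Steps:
d = 23132/723 (d = 32 + 4/(-723) = 32 + 4*(-1/723) = 32 - 4/723 = 23132/723 ≈ 31.994)
G(C, x) = -3 (G(C, x) = 3*(-1) = -3)
S(G(-2, 9)) - d = -3 - 1*23132/723 = -3 - 23132/723 = -25301/723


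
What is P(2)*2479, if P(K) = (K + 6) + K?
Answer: 24790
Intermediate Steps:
P(K) = 6 + 2*K (P(K) = (6 + K) + K = 6 + 2*K)
P(2)*2479 = (6 + 2*2)*2479 = (6 + 4)*2479 = 10*2479 = 24790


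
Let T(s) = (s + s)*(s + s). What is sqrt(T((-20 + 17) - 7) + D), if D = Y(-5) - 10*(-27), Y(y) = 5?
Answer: 15*sqrt(3) ≈ 25.981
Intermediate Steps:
T(s) = 4*s**2 (T(s) = (2*s)*(2*s) = 4*s**2)
D = 275 (D = 5 - 10*(-27) = 5 + 270 = 275)
sqrt(T((-20 + 17) - 7) + D) = sqrt(4*((-20 + 17) - 7)**2 + 275) = sqrt(4*(-3 - 7)**2 + 275) = sqrt(4*(-10)**2 + 275) = sqrt(4*100 + 275) = sqrt(400 + 275) = sqrt(675) = 15*sqrt(3)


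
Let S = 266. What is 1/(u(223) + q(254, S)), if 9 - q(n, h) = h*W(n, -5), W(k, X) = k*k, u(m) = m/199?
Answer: -199/3415087930 ≈ -5.8271e-8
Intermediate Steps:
u(m) = m/199 (u(m) = m*(1/199) = m/199)
W(k, X) = k²
q(n, h) = 9 - h*n²
1/(u(223) + q(254, S)) = 1/((1/199)*223 + (9 - 1*266*254²)) = 1/(223/199 + (9 - 1*266*64516)) = 1/(223/199 + (9 - 17161256)) = 1/(223/199 - 17161247) = 1/(-3415087930/199) = -199/3415087930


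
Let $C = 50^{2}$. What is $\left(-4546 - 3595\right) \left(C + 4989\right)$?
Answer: $-60967949$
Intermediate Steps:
$C = 2500$
$\left(-4546 - 3595\right) \left(C + 4989\right) = \left(-4546 - 3595\right) \left(2500 + 4989\right) = \left(-8141\right) 7489 = -60967949$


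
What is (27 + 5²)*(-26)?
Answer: -1352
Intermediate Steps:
(27 + 5²)*(-26) = (27 + 25)*(-26) = 52*(-26) = -1352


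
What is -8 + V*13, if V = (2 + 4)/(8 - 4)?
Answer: 23/2 ≈ 11.500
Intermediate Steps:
V = 3/2 (V = 6/4 = 6*(¼) = 3/2 ≈ 1.5000)
-8 + V*13 = -8 + (3/2)*13 = -8 + 39/2 = 23/2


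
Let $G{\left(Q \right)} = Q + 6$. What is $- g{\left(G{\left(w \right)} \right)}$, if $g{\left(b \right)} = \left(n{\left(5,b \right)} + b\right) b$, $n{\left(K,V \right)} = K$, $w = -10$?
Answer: $4$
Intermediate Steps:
$G{\left(Q \right)} = 6 + Q$
$g{\left(b \right)} = b \left(5 + b\right)$ ($g{\left(b \right)} = \left(5 + b\right) b = b \left(5 + b\right)$)
$- g{\left(G{\left(w \right)} \right)} = - \left(6 - 10\right) \left(5 + \left(6 - 10\right)\right) = - \left(-4\right) \left(5 - 4\right) = - \left(-4\right) 1 = \left(-1\right) \left(-4\right) = 4$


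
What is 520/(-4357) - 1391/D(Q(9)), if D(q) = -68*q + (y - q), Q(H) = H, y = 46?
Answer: 5761587/2505275 ≈ 2.2998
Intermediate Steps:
D(q) = 46 - 69*q (D(q) = -68*q + (46 - q) = 46 - 69*q)
520/(-4357) - 1391/D(Q(9)) = 520/(-4357) - 1391/(46 - 69*9) = 520*(-1/4357) - 1391/(46 - 621) = -520/4357 - 1391/(-575) = -520/4357 - 1391*(-1/575) = -520/4357 + 1391/575 = 5761587/2505275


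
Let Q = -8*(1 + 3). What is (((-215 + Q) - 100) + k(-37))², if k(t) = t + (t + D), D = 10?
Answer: 168921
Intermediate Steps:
Q = -32 (Q = -8*4 = -32)
k(t) = 10 + 2*t (k(t) = t + (t + 10) = t + (10 + t) = 10 + 2*t)
(((-215 + Q) - 100) + k(-37))² = (((-215 - 32) - 100) + (10 + 2*(-37)))² = ((-247 - 100) + (10 - 74))² = (-347 - 64)² = (-411)² = 168921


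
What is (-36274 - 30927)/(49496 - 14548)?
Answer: -67201/34948 ≈ -1.9229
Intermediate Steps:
(-36274 - 30927)/(49496 - 14548) = -67201/34948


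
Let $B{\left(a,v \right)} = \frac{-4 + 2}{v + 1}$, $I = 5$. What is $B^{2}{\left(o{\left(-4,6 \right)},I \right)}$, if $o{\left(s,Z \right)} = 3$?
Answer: $\frac{1}{9} \approx 0.11111$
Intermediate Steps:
$B{\left(a,v \right)} = - \frac{2}{1 + v}$
$B^{2}{\left(o{\left(-4,6 \right)},I \right)} = \left(- \frac{2}{1 + 5}\right)^{2} = \left(- \frac{2}{6}\right)^{2} = \left(\left(-2\right) \frac{1}{6}\right)^{2} = \left(- \frac{1}{3}\right)^{2} = \frac{1}{9}$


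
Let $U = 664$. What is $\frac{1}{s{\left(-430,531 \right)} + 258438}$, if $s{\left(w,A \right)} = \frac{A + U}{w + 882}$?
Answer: $\frac{452}{116815171} \approx 3.8694 \cdot 10^{-6}$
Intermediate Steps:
$s{\left(w,A \right)} = \frac{664 + A}{882 + w}$ ($s{\left(w,A \right)} = \frac{A + 664}{w + 882} = \frac{664 + A}{882 + w}$)
$\frac{1}{s{\left(-430,531 \right)} + 258438} = \frac{1}{\frac{664 + 531}{882 - 430} + 258438} = \frac{1}{\frac{1}{452} \cdot 1195 + 258438} = \frac{1}{\frac{1195}{452} + 258438} = \frac{1}{\frac{116815171}{452}} = \frac{452}{116815171}$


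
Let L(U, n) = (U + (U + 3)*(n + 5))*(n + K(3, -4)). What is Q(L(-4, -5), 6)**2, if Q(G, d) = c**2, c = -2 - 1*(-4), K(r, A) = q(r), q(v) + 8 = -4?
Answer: 16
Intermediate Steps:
q(v) = -12 (q(v) = -8 - 4 = -12)
K(r, A) = -12
L(U, n) = (-12 + n)*(U + (3 + U)*(5 + n)) (L(U, n) = (U + (U + 3)*(n + 5))*(n - 12) = (U + (3 + U)*(5 + n))*(-12 + n) = (-12 + n)*(U + (3 + U)*(5 + n)))
c = 2 (c = -2 + 4 = 2)
Q(G, d) = 4 (Q(G, d) = 2**2 = 4)
Q(L(-4, -5), 6)**2 = 4**2 = 16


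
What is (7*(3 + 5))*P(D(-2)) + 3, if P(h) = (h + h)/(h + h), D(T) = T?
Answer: 59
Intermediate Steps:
P(h) = 1 (P(h) = (2*h)/((2*h)) = (2*h)*(1/(2*h)) = 1)
(7*(3 + 5))*P(D(-2)) + 3 = (7*(3 + 5))*1 + 3 = (7*8)*1 + 3 = 56*1 + 3 = 56 + 3 = 59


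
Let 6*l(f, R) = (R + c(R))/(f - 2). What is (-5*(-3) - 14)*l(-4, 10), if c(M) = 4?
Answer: -7/18 ≈ -0.38889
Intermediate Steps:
l(f, R) = (4 + R)/(6*(-2 + f)) (l(f, R) = ((R + 4)/(f - 2))/6 = ((4 + R)/(-2 + f))/6 = (4 + R)/(6*(-2 + f)))
(-5*(-3) - 14)*l(-4, 10) = (-5*(-3) - 14)*((4 + 10)/(6*(-2 - 4))) = (15 - 14)*((⅙)*14/(-6)) = 1*((⅙)*(-⅙)*14) = 1*(-7/18) = -7/18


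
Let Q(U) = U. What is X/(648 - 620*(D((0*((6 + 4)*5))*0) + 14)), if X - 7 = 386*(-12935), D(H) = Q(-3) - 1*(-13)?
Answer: 1664301/4744 ≈ 350.82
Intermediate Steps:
D(H) = 10 (D(H) = -3 - 1*(-13) = -3 + 13 = 10)
X = -4992903 (X = 7 + 386*(-12935) = 7 - 4992910 = -4992903)
X/(648 - 620*(D((0*((6 + 4)*5))*0) + 14)) = -4992903/(648 - 620*(10 + 14)) = -4992903/(648 - 620*24) = -4992903/(648 - 14880) = -4992903/(-14232) = -4992903*(-1/14232) = 1664301/4744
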